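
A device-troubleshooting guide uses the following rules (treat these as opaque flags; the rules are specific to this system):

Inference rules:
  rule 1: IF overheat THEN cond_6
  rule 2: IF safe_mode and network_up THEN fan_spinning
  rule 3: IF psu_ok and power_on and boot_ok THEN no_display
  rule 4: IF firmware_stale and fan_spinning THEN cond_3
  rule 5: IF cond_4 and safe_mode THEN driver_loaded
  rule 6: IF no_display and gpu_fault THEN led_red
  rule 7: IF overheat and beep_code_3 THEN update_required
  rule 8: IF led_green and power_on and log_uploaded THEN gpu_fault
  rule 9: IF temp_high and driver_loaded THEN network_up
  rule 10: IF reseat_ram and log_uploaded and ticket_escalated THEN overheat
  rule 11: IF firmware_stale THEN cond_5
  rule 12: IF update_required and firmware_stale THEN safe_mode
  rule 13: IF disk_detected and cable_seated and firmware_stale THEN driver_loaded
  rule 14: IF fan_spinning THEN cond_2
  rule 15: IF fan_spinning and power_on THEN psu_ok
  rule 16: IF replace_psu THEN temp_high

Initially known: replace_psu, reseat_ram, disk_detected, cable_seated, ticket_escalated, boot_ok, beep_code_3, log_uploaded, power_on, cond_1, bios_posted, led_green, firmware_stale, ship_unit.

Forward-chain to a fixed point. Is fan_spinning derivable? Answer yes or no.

[1] rule 8 [IF led_green and power_on and log_uploaded THEN gpu_fault]; rule 10 [IF reseat_ram and log_uploaded and ticket_escalated THEN overheat]; rule 11 [IF firmware_stale THEN cond_5]; rule 13 [IF disk_detected and cable_seated and firmware_stale THEN driver_loaded]; rule 16 [IF replace_psu THEN temp_high]. ⇒ new: gpu_fault, overheat, cond_5, driver_loaded, temp_high.
[2] rule 1 [IF overheat THEN cond_6]; rule 7 [IF overheat and beep_code_3 THEN update_required]; rule 9 [IF temp_high and driver_loaded THEN network_up]. ⇒ new: cond_6, update_required, network_up.
[3] rule 12 [IF update_required and firmware_stale THEN safe_mode]. ⇒ new: safe_mode.
[4] rule 2 [IF safe_mode and network_up THEN fan_spinning]. ⇒ new: fan_spinning.
[5] rule 4 [IF firmware_stale and fan_spinning THEN cond_3]; rule 14 [IF fan_spinning THEN cond_2]; rule 15 [IF fan_spinning and power_on THEN psu_ok]. ⇒ new: cond_3, cond_2, psu_ok.
[6] rule 3 [IF psu_ok and power_on and boot_ok THEN no_display]. ⇒ new: no_display.
[7] rule 6 [IF no_display and gpu_fault THEN led_red]. ⇒ new: led_red.
fan_spinning appears in round 4, so it is derivable.

yes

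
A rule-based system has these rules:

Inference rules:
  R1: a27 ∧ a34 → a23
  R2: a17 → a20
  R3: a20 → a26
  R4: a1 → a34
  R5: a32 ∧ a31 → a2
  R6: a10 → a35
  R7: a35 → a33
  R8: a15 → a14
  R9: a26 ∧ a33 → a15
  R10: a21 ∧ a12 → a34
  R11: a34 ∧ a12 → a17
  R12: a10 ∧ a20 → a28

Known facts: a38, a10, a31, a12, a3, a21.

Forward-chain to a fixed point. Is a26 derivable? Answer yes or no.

yes

Round 1: R6 [a10 → a35]; R10 [a21 ∧ a12 → a34]. New: a35, a34.
Round 2: R7 [a35 → a33]; R11 [a34 ∧ a12 → a17]. New: a33, a17.
Round 3: R2 [a17 → a20]. New: a20.
Round 4: R3 [a20 → a26]; R12 [a10 ∧ a20 → a28]. New: a26, a28.
Round 5: R9 [a26 ∧ a33 → a15]. New: a15.
Round 6: R8 [a15 → a14]. New: a14.
a26 appears in round 4, so it is derivable.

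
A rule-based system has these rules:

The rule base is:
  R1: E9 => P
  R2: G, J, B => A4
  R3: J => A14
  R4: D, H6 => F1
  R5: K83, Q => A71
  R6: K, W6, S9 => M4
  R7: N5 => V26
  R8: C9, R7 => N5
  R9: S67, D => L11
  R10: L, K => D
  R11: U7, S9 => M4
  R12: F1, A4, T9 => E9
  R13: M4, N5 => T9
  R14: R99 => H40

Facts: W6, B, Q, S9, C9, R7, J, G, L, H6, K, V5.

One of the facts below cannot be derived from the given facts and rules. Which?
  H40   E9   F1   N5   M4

Round 1 — R2, R3, R6, R8, R10, derive A4, A14, M4, N5, D.
Round 2 — R4, R7, R13, derive F1, V26, T9.
Round 3 — R12, derive E9.
Round 4 — R1, derive P.
Derived: N5 (round 1), M4 (round 1), F1 (round 2), E9 (round 3). H40 never appears in any round.

H40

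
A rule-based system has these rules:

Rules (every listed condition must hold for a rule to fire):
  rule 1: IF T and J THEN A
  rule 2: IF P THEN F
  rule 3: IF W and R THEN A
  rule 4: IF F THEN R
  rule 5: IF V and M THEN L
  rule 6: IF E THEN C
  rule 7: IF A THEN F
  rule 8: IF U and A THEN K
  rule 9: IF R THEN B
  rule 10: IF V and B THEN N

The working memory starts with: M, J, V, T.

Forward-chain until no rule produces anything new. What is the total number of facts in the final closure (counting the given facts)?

10

Round 1: rule 1 [IF T and J THEN A]; rule 5 [IF V and M THEN L]. New: A, L.
Round 2: rule 7 [IF A THEN F]. New: F.
Round 3: rule 4 [IF F THEN R]. New: R.
Round 4: rule 9 [IF R THEN B]. New: B.
Round 5: rule 10 [IF V and B THEN N]. New: N.
Closure: {A, B, F, J, L, M, N, R, T, V} — 10 facts.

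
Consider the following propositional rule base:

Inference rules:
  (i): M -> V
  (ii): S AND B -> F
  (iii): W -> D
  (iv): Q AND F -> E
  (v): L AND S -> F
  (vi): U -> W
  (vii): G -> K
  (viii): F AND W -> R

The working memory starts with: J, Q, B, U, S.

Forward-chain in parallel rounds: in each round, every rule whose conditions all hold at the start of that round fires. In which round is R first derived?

Round 1: (ii) [S AND B -> F]; (vi) [U -> W]. Adds F, W.
Round 2: (iii) [W -> D]; (iv) [Q AND F -> E]; (viii) [F AND W -> R]. Adds D, E, R.
R first appears in round 2.

2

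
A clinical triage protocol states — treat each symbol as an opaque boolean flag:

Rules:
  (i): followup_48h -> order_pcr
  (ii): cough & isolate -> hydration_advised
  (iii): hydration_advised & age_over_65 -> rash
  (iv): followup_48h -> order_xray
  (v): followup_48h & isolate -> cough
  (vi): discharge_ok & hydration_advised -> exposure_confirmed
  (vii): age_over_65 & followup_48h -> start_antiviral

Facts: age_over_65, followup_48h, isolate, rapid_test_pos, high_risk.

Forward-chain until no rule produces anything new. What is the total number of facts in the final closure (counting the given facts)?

11

Round 1: (i) [followup_48h -> order_pcr]; (iv) [followup_48h -> order_xray]; (v) [followup_48h & isolate -> cough]; (vii) [age_over_65 & followup_48h -> start_antiviral]. Adds order_pcr, order_xray, cough, start_antiviral.
Round 2: (ii) [cough & isolate -> hydration_advised]. Adds hydration_advised.
Round 3: (iii) [hydration_advised & age_over_65 -> rash]. Adds rash.
Closure: {age_over_65, cough, followup_48h, high_risk, hydration_advised, isolate, order_pcr, order_xray, rapid_test_pos, rash, start_antiviral} — 11 facts.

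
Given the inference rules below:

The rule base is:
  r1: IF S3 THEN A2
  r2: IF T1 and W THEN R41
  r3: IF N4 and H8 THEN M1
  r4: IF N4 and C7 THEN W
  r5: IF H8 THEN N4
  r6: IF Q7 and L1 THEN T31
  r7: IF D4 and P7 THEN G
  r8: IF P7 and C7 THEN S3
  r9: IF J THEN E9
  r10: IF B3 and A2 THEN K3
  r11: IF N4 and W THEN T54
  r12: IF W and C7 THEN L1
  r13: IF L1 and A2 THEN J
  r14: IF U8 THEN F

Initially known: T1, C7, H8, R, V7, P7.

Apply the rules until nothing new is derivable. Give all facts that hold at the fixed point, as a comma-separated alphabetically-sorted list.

A2, C7, E9, H8, J, L1, M1, N4, P7, R, R41, S3, T1, T54, V7, W

Round 1: r5 [IF H8 THEN N4]; r8 [IF P7 and C7 THEN S3]. New: N4, S3.
Round 2: r1 [IF S3 THEN A2]; r3 [IF N4 and H8 THEN M1]; r4 [IF N4 and C7 THEN W]. New: A2, M1, W.
Round 3: r2 [IF T1 and W THEN R41]; r11 [IF N4 and W THEN T54]; r12 [IF W and C7 THEN L1]. New: R41, T54, L1.
Round 4: r13 [IF L1 and A2 THEN J]. New: J.
Round 5: r9 [IF J THEN E9]. New: E9.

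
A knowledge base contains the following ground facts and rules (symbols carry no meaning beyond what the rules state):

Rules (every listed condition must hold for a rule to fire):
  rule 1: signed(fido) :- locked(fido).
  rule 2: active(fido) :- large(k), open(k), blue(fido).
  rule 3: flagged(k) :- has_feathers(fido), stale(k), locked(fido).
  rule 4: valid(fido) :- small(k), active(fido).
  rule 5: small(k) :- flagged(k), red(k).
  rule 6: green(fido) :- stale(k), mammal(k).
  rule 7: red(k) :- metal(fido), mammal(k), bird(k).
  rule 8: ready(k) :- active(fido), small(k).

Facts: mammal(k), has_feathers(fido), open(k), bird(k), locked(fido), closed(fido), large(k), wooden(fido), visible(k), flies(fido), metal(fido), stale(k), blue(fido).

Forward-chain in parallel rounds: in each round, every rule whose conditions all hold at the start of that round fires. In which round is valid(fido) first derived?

Round 1: rule 1 [signed(fido) :- locked(fido).]; rule 2 [active(fido) :- large(k), open(k), blue(fido).]; rule 3 [flagged(k) :- has_feathers(fido), stale(k), locked(fido).]; rule 6 [green(fido) :- stale(k), mammal(k).]; rule 7 [red(k) :- metal(fido), mammal(k), bird(k).]. New: signed(fido), active(fido), flagged(k), green(fido), red(k).
Round 2: rule 5 [small(k) :- flagged(k), red(k).]. New: small(k).
Round 3: rule 4 [valid(fido) :- small(k), active(fido).]; rule 8 [ready(k) :- active(fido), small(k).]. New: valid(fido), ready(k).
valid(fido) first appears in round 3.

3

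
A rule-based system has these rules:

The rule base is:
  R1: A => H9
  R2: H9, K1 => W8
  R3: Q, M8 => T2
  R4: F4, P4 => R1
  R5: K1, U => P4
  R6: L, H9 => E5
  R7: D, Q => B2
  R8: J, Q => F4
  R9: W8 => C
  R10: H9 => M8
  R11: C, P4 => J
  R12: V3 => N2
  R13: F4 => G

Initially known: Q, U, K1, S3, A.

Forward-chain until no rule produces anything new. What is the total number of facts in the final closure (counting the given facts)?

Round 1 — R1, R5, derive H9, P4.
Round 2 — R2, R10, derive W8, M8.
Round 3 — R3, R9, derive T2, C.
Round 4 — R11, derive J.
Round 5 — R8, derive F4.
Round 6 — R4, R13, derive R1, G.
Closure: {A, C, F4, G, H9, J, K1, M8, P4, Q, R1, S3, T2, U, W8} — 15 facts.

15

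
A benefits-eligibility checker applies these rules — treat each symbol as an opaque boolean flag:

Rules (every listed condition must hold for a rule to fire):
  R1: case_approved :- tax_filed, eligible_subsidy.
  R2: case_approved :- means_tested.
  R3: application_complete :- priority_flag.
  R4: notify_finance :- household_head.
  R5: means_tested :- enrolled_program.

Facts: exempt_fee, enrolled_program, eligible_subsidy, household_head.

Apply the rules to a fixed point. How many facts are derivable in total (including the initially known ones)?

Round 1: R4 [notify_finance :- household_head.]; R5 [means_tested :- enrolled_program.]. New: notify_finance, means_tested.
Round 2: R2 [case_approved :- means_tested.]. New: case_approved.
Closure: {case_approved, eligible_subsidy, enrolled_program, exempt_fee, household_head, means_tested, notify_finance} — 7 facts.

7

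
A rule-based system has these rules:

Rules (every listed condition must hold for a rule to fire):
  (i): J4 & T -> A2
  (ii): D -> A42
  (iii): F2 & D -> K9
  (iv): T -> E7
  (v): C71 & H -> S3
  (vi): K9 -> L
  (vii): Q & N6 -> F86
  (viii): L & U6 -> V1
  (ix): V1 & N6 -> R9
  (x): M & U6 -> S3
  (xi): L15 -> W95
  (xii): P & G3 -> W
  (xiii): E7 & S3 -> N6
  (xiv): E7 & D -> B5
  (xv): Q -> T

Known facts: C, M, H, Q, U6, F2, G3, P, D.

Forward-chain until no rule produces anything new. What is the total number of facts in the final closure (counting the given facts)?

Round 1 fires (ii), (iii), (x), (xii), (xv), giving A42, K9, S3, W, T.
Round 2 fires (iv), (vi), giving E7, L.
Round 3 fires (viii), (xiii), (xiv), giving V1, N6, B5.
Round 4 fires (vii), (ix), giving F86, R9.
Closure: {A42, B5, C, D, E7, F2, F86, G3, H, K9, L, M, N6, P, Q, R9, S3, T, U6, V1, W} — 21 facts.

21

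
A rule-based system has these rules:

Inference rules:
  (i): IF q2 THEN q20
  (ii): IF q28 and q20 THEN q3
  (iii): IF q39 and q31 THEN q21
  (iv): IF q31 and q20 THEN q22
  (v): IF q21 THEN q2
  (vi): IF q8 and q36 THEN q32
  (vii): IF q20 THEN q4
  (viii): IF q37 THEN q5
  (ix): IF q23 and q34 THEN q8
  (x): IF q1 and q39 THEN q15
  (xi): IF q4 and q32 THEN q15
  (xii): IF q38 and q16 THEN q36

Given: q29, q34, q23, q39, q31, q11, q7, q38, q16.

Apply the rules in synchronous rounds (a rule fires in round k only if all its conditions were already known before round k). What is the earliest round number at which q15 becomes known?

Round 1: (iii) [IF q39 and q31 THEN q21]; (ix) [IF q23 and q34 THEN q8]; (xii) [IF q38 and q16 THEN q36]. New: q21, q8, q36.
Round 2: (v) [IF q21 THEN q2]; (vi) [IF q8 and q36 THEN q32]. New: q2, q32.
Round 3: (i) [IF q2 THEN q20]. New: q20.
Round 4: (iv) [IF q31 and q20 THEN q22]; (vii) [IF q20 THEN q4]. New: q22, q4.
Round 5: (xi) [IF q4 and q32 THEN q15]. New: q15.
q15 first appears in round 5.

5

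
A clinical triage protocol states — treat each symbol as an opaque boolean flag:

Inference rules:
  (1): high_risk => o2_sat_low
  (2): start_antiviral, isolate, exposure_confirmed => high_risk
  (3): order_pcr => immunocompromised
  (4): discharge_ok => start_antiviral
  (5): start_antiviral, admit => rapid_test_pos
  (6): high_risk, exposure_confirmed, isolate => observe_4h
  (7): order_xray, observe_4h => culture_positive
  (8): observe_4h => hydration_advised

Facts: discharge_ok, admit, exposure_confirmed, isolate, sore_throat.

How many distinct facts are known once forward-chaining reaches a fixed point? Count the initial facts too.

11

Round 1 fires (4), giving start_antiviral.
Round 2 fires (2), (5), giving high_risk, rapid_test_pos.
Round 3 fires (1), (6), giving o2_sat_low, observe_4h.
Round 4 fires (8), giving hydration_advised.
Closure: {admit, discharge_ok, exposure_confirmed, high_risk, hydration_advised, isolate, o2_sat_low, observe_4h, rapid_test_pos, sore_throat, start_antiviral} — 11 facts.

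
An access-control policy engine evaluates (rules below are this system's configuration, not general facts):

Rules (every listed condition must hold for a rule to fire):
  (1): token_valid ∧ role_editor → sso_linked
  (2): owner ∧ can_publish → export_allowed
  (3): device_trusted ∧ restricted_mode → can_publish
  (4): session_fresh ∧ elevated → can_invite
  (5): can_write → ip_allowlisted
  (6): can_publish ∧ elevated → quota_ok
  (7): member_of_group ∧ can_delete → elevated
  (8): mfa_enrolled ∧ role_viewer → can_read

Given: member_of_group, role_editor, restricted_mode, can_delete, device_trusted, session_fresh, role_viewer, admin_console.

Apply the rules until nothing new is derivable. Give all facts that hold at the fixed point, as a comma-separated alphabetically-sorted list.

[1] (3) [device_trusted ∧ restricted_mode → can_publish]; (7) [member_of_group ∧ can_delete → elevated]. ⇒ new: can_publish, elevated.
[2] (4) [session_fresh ∧ elevated → can_invite]; (6) [can_publish ∧ elevated → quota_ok]. ⇒ new: can_invite, quota_ok.

admin_console, can_delete, can_invite, can_publish, device_trusted, elevated, member_of_group, quota_ok, restricted_mode, role_editor, role_viewer, session_fresh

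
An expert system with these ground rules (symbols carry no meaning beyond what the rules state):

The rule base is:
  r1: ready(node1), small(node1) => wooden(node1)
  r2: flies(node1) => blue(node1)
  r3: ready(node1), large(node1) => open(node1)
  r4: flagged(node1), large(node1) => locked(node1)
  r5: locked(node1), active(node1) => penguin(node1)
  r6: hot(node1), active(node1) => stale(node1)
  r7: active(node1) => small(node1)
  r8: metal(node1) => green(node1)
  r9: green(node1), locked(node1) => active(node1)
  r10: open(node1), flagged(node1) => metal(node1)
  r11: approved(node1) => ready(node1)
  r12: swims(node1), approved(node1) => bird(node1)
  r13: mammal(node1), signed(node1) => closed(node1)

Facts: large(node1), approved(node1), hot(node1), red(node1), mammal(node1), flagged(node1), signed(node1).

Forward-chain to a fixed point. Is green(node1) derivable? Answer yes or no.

yes

Round 1: r4 [flagged(node1), large(node1) => locked(node1)]; r11 [approved(node1) => ready(node1)]; r13 [mammal(node1), signed(node1) => closed(node1)]. New: locked(node1), ready(node1), closed(node1).
Round 2: r3 [ready(node1), large(node1) => open(node1)]. New: open(node1).
Round 3: r10 [open(node1), flagged(node1) => metal(node1)]. New: metal(node1).
Round 4: r8 [metal(node1) => green(node1)]. New: green(node1).
Round 5: r9 [green(node1), locked(node1) => active(node1)]. New: active(node1).
Round 6: r5 [locked(node1), active(node1) => penguin(node1)]; r6 [hot(node1), active(node1) => stale(node1)]; r7 [active(node1) => small(node1)]. New: penguin(node1), stale(node1), small(node1).
Round 7: r1 [ready(node1), small(node1) => wooden(node1)]. New: wooden(node1).
green(node1) appears in round 4, so it is derivable.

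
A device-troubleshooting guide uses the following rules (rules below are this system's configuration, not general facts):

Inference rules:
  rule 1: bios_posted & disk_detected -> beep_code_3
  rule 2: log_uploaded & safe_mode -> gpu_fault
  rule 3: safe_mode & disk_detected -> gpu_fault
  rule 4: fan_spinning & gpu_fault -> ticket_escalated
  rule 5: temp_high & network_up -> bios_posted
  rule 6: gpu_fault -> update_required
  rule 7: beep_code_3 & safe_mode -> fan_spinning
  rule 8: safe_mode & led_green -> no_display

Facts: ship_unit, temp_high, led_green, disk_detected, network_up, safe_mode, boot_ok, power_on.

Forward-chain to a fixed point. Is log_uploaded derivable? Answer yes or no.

no

Round 1: rule 3 [safe_mode & disk_detected -> gpu_fault]; rule 5 [temp_high & network_up -> bios_posted]; rule 8 [safe_mode & led_green -> no_display]. New: gpu_fault, bios_posted, no_display.
Round 2: rule 1 [bios_posted & disk_detected -> beep_code_3]; rule 6 [gpu_fault -> update_required]. New: beep_code_3, update_required.
Round 3: rule 7 [beep_code_3 & safe_mode -> fan_spinning]. New: fan_spinning.
Round 4: rule 4 [fan_spinning & gpu_fault -> ticket_escalated]. New: ticket_escalated.
Fixed point reached. No rule has log_uploaded as a consequent, and it is not given.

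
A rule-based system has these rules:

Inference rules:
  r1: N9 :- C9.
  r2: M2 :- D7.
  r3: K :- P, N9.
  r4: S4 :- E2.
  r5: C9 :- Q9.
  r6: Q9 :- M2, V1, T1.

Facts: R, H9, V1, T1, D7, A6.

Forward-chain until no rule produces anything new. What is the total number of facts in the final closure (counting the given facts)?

10

Round 1: r2 [M2 :- D7.]. Adds M2.
Round 2: r6 [Q9 :- M2, V1, T1.]. Adds Q9.
Round 3: r5 [C9 :- Q9.]. Adds C9.
Round 4: r1 [N9 :- C9.]. Adds N9.
Closure: {A6, C9, D7, H9, M2, N9, Q9, R, T1, V1} — 10 facts.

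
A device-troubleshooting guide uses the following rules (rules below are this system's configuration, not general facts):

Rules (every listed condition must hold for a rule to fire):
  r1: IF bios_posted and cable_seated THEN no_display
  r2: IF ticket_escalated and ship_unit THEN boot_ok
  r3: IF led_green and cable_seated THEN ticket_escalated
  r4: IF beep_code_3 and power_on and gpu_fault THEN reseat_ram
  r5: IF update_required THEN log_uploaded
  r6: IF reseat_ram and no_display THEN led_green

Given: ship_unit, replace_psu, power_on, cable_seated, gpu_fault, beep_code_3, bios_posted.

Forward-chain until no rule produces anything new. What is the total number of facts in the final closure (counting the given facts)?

12

[1] r1 [IF bios_posted and cable_seated THEN no_display]; r4 [IF beep_code_3 and power_on and gpu_fault THEN reseat_ram]. ⇒ new: no_display, reseat_ram.
[2] r6 [IF reseat_ram and no_display THEN led_green]. ⇒ new: led_green.
[3] r3 [IF led_green and cable_seated THEN ticket_escalated]. ⇒ new: ticket_escalated.
[4] r2 [IF ticket_escalated and ship_unit THEN boot_ok]. ⇒ new: boot_ok.
Closure: {beep_code_3, bios_posted, boot_ok, cable_seated, gpu_fault, led_green, no_display, power_on, replace_psu, reseat_ram, ship_unit, ticket_escalated} — 12 facts.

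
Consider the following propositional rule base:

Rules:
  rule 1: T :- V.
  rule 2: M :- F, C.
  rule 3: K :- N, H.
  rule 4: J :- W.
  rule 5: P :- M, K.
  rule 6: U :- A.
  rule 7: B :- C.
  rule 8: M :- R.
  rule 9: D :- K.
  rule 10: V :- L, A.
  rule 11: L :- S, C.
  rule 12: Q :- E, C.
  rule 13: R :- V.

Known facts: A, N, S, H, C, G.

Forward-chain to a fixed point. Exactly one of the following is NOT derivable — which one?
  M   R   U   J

Round 1: rule 3 [K :- N, H.]; rule 6 [U :- A.]; rule 7 [B :- C.]; rule 11 [L :- S, C.]. New: K, U, B, L.
Round 2: rule 9 [D :- K.]; rule 10 [V :- L, A.]. New: D, V.
Round 3: rule 1 [T :- V.]; rule 13 [R :- V.]. New: T, R.
Round 4: rule 8 [M :- R.]. New: M.
Round 5: rule 5 [P :- M, K.]. New: P.
Derived: R (round 3), U (round 1), M (round 4). J never appears in any round.

J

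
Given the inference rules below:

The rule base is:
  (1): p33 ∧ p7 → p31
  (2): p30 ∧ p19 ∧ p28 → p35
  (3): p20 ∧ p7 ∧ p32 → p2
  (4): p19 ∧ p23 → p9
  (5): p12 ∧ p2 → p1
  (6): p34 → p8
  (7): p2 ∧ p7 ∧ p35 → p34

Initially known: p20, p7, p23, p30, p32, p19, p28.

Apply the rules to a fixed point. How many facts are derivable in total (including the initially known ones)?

Round 1 fires (2), (3), (4), giving p35, p2, p9.
Round 2 fires (7), giving p34.
Round 3 fires (6), giving p8.
Closure: {p19, p2, p20, p23, p28, p30, p32, p34, p35, p7, p8, p9} — 12 facts.

12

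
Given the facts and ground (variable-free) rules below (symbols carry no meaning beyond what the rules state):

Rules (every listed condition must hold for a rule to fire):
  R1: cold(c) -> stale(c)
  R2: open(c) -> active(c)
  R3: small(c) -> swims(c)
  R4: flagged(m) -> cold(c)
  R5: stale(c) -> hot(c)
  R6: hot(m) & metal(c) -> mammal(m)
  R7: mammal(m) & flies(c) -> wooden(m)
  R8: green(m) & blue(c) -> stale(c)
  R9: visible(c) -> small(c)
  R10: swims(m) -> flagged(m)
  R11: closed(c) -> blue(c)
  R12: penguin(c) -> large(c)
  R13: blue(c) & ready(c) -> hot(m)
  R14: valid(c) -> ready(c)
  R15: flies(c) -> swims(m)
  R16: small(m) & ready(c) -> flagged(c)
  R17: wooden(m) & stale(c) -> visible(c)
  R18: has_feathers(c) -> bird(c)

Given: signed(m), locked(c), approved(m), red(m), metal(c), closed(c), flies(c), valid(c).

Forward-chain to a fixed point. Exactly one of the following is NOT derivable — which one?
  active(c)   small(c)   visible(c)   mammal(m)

active(c)

Round 1 fires R11, R14, R15, giving blue(c), ready(c), swims(m).
Round 2 fires R10, R13, giving flagged(m), hot(m).
Round 3 fires R4, R6, giving cold(c), mammal(m).
Round 4 fires R1, R7, giving stale(c), wooden(m).
Round 5 fires R5, R17, giving hot(c), visible(c).
Round 6 fires R9, giving small(c).
Round 7 fires R3, giving swims(c).
Derived: mammal(m) (round 3), visible(c) (round 5), small(c) (round 6). active(c) never appears in any round.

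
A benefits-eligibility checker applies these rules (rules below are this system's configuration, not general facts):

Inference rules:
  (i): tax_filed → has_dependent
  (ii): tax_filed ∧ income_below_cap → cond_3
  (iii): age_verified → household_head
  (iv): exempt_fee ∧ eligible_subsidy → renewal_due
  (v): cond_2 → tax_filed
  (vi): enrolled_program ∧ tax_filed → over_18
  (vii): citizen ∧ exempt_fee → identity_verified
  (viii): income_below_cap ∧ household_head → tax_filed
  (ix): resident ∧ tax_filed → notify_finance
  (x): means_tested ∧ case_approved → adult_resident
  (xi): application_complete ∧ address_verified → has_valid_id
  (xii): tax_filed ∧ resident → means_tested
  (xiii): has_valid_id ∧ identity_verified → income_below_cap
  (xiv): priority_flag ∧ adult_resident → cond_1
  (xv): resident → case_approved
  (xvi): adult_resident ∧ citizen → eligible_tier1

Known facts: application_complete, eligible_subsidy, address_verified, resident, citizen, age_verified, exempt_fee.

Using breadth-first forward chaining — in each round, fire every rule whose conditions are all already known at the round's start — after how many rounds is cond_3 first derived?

4

Round 1: (iii) [age_verified → household_head]; (iv) [exempt_fee ∧ eligible_subsidy → renewal_due]; (vii) [citizen ∧ exempt_fee → identity_verified]; (xi) [application_complete ∧ address_verified → has_valid_id]; (xv) [resident → case_approved]. Adds household_head, renewal_due, identity_verified, has_valid_id, case_approved.
Round 2: (xiii) [has_valid_id ∧ identity_verified → income_below_cap]. Adds income_below_cap.
Round 3: (viii) [income_below_cap ∧ household_head → tax_filed]. Adds tax_filed.
Round 4: (i) [tax_filed → has_dependent]; (ii) [tax_filed ∧ income_below_cap → cond_3]; (ix) [resident ∧ tax_filed → notify_finance]; (xii) [tax_filed ∧ resident → means_tested]. Adds has_dependent, cond_3, notify_finance, means_tested.
cond_3 first appears in round 4.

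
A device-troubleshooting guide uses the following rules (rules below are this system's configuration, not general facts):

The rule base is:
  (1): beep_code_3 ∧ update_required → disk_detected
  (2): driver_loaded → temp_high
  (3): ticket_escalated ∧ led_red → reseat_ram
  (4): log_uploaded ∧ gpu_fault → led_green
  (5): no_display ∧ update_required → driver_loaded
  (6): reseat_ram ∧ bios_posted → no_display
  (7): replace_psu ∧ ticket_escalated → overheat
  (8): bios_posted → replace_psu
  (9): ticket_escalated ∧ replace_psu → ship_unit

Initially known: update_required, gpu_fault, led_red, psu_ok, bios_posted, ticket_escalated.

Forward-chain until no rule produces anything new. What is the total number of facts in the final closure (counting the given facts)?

[1] (3) [ticket_escalated ∧ led_red → reseat_ram]; (8) [bios_posted → replace_psu]. ⇒ new: reseat_ram, replace_psu.
[2] (6) [reseat_ram ∧ bios_posted → no_display]; (7) [replace_psu ∧ ticket_escalated → overheat]; (9) [ticket_escalated ∧ replace_psu → ship_unit]. ⇒ new: no_display, overheat, ship_unit.
[3] (5) [no_display ∧ update_required → driver_loaded]. ⇒ new: driver_loaded.
[4] (2) [driver_loaded → temp_high]. ⇒ new: temp_high.
Closure: {bios_posted, driver_loaded, gpu_fault, led_red, no_display, overheat, psu_ok, replace_psu, reseat_ram, ship_unit, temp_high, ticket_escalated, update_required} — 13 facts.

13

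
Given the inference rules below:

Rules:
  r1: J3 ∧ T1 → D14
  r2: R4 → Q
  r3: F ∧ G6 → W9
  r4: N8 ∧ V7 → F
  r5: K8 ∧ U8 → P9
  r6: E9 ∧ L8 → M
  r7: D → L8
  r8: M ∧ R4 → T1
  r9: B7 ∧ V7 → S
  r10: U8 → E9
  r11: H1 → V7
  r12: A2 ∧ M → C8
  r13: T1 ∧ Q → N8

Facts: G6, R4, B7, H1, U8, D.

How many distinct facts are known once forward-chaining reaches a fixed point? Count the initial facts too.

16

Round 1 — r2, r7, r10, r11, derive Q, L8, E9, V7.
Round 2 — r6, r9, derive M, S.
Round 3 — r8, derive T1.
Round 4 — r13, derive N8.
Round 5 — r4, derive F.
Round 6 — r3, derive W9.
Closure: {B7, D, E9, F, G6, H1, L8, M, N8, Q, R4, S, T1, U8, V7, W9} — 16 facts.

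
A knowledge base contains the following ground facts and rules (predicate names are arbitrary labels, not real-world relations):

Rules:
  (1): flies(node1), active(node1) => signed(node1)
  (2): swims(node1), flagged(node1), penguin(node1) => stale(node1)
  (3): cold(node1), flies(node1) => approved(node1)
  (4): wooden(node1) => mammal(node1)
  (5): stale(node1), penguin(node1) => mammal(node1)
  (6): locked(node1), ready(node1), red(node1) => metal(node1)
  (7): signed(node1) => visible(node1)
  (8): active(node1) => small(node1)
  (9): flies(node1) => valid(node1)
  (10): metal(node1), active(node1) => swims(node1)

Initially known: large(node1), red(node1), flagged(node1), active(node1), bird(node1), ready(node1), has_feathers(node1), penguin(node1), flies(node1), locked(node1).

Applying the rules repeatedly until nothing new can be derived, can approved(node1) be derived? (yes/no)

[1] (1) [flies(node1), active(node1) => signed(node1)]; (6) [locked(node1), ready(node1), red(node1) => metal(node1)]; (8) [active(node1) => small(node1)]; (9) [flies(node1) => valid(node1)]. ⇒ new: signed(node1), metal(node1), small(node1), valid(node1).
[2] (7) [signed(node1) => visible(node1)]; (10) [metal(node1), active(node1) => swims(node1)]. ⇒ new: visible(node1), swims(node1).
[3] (2) [swims(node1), flagged(node1), penguin(node1) => stale(node1)]. ⇒ new: stale(node1).
[4] (5) [stale(node1), penguin(node1) => mammal(node1)]. ⇒ new: mammal(node1).
Fixed point reached. approved(node1) is concluded only by (3); (3) needs cold(node1) (never derived).

no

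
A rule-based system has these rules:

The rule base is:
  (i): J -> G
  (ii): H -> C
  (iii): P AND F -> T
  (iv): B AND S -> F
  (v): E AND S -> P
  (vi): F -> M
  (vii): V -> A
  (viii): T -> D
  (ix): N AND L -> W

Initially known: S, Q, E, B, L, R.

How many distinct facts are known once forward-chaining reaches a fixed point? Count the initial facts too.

Round 1: (iv) [B AND S -> F]; (v) [E AND S -> P]. New: F, P.
Round 2: (iii) [P AND F -> T]; (vi) [F -> M]. New: T, M.
Round 3: (viii) [T -> D]. New: D.
Closure: {B, D, E, F, L, M, P, Q, R, S, T} — 11 facts.

11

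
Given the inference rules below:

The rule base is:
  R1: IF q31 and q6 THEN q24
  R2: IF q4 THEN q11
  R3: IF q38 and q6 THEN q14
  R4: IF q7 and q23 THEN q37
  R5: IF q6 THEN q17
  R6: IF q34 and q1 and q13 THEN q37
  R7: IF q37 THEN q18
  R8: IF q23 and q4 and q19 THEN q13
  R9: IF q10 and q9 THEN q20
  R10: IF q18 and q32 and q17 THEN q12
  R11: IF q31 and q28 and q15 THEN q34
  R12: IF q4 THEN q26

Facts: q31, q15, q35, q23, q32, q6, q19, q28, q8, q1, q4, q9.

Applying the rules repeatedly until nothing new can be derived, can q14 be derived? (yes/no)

no

Round 1: R1 [IF q31 and q6 THEN q24]; R2 [IF q4 THEN q11]; R5 [IF q6 THEN q17]; R8 [IF q23 and q4 and q19 THEN q13]; R11 [IF q31 and q28 and q15 THEN q34]; R12 [IF q4 THEN q26]. New: q24, q11, q17, q13, q34, q26.
Round 2: R6 [IF q34 and q1 and q13 THEN q37]. New: q37.
Round 3: R7 [IF q37 THEN q18]. New: q18.
Round 4: R10 [IF q18 and q32 and q17 THEN q12]. New: q12.
Fixed point reached. q14 is concluded only by R3; R3 needs q38 (never derived).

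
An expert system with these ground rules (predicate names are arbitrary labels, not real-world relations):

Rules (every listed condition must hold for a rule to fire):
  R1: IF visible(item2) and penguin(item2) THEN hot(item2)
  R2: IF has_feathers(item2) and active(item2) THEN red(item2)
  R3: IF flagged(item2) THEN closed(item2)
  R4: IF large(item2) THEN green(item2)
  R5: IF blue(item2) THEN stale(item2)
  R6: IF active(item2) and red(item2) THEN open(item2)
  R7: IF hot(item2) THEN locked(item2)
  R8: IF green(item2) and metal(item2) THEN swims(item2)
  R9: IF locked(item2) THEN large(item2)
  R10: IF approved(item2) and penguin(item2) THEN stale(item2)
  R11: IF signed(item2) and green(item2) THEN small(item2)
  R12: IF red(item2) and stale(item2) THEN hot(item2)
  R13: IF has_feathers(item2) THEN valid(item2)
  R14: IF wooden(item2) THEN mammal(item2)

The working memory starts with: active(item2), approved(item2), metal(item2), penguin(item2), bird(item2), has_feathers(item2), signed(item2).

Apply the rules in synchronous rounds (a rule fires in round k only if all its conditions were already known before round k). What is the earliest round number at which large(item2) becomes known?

4

Round 1 — R2, R10, R13, derive red(item2), stale(item2), valid(item2).
Round 2 — R6, R12, derive open(item2), hot(item2).
Round 3 — R7, derive locked(item2).
Round 4 — R9, derive large(item2).
large(item2) first appears in round 4.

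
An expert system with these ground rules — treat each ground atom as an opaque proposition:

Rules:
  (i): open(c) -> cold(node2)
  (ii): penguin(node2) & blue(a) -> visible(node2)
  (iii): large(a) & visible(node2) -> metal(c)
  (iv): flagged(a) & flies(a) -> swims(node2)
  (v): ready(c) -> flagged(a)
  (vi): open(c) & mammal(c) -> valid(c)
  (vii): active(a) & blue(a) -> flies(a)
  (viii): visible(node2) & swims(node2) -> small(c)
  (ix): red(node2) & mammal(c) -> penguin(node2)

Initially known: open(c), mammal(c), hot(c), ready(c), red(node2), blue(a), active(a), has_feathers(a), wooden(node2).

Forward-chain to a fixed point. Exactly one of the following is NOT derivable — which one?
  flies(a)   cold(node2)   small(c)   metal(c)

Round 1: (i) [open(c) -> cold(node2)]; (v) [ready(c) -> flagged(a)]; (vi) [open(c) & mammal(c) -> valid(c)]; (vii) [active(a) & blue(a) -> flies(a)]; (ix) [red(node2) & mammal(c) -> penguin(node2)]. Adds cold(node2), flagged(a), valid(c), flies(a), penguin(node2).
Round 2: (ii) [penguin(node2) & blue(a) -> visible(node2)]; (iv) [flagged(a) & flies(a) -> swims(node2)]. Adds visible(node2), swims(node2).
Round 3: (viii) [visible(node2) & swims(node2) -> small(c)]. Adds small(c).
Derived: small(c) (round 3), cold(node2) (round 1), flies(a) (round 1). metal(c) never appears in any round.

metal(c)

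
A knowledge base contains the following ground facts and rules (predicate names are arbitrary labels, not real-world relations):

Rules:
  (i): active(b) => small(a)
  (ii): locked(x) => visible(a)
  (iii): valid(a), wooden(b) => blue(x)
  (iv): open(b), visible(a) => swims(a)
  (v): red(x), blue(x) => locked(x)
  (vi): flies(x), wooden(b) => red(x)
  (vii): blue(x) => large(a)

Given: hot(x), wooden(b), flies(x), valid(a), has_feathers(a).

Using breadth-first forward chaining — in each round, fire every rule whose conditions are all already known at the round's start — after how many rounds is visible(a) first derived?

3

[1] (iii) [valid(a), wooden(b) => blue(x)]; (vi) [flies(x), wooden(b) => red(x)]. ⇒ new: blue(x), red(x).
[2] (v) [red(x), blue(x) => locked(x)]; (vii) [blue(x) => large(a)]. ⇒ new: locked(x), large(a).
[3] (ii) [locked(x) => visible(a)]. ⇒ new: visible(a).
visible(a) first appears in round 3.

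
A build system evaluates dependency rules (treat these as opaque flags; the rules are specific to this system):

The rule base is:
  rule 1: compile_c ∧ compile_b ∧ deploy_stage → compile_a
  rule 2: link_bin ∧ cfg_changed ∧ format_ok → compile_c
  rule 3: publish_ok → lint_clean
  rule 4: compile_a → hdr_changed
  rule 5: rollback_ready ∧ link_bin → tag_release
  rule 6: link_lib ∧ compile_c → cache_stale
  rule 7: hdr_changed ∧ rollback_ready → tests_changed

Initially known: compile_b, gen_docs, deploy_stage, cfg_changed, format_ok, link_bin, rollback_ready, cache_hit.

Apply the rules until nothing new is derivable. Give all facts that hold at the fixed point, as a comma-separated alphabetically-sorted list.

Round 1 — rule 2, rule 5, derive compile_c, tag_release.
Round 2 — rule 1, derive compile_a.
Round 3 — rule 4, derive hdr_changed.
Round 4 — rule 7, derive tests_changed.

cache_hit, cfg_changed, compile_a, compile_b, compile_c, deploy_stage, format_ok, gen_docs, hdr_changed, link_bin, rollback_ready, tag_release, tests_changed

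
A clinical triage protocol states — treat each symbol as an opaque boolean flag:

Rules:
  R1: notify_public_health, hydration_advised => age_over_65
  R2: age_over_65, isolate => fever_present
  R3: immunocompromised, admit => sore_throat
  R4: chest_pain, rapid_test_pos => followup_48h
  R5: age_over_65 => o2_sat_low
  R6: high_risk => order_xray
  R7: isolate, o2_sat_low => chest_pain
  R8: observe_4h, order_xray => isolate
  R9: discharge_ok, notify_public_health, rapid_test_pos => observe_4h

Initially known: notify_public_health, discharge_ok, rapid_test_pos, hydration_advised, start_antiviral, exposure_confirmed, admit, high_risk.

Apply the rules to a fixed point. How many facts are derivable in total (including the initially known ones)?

16

Round 1 fires R1, R6, R9, giving age_over_65, order_xray, observe_4h.
Round 2 fires R5, R8, giving o2_sat_low, isolate.
Round 3 fires R2, R7, giving fever_present, chest_pain.
Round 4 fires R4, giving followup_48h.
Closure: {admit, age_over_65, chest_pain, discharge_ok, exposure_confirmed, fever_present, followup_48h, high_risk, hydration_advised, isolate, notify_public_health, o2_sat_low, observe_4h, order_xray, rapid_test_pos, start_antiviral} — 16 facts.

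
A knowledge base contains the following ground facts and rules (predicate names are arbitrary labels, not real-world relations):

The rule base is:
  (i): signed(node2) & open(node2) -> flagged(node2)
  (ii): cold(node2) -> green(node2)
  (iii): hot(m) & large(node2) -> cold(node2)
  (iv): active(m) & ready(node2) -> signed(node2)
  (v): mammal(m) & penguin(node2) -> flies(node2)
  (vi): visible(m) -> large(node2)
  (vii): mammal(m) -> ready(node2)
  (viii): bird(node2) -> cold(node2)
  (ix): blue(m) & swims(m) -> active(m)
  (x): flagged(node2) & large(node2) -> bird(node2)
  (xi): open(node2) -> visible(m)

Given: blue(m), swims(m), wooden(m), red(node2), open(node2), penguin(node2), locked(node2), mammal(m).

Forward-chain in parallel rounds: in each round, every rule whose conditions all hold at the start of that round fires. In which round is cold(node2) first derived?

5

Round 1: (v) [mammal(m) & penguin(node2) -> flies(node2)]; (vii) [mammal(m) -> ready(node2)]; (ix) [blue(m) & swims(m) -> active(m)]; (xi) [open(node2) -> visible(m)]. Adds flies(node2), ready(node2), active(m), visible(m).
Round 2: (iv) [active(m) & ready(node2) -> signed(node2)]; (vi) [visible(m) -> large(node2)]. Adds signed(node2), large(node2).
Round 3: (i) [signed(node2) & open(node2) -> flagged(node2)]. Adds flagged(node2).
Round 4: (x) [flagged(node2) & large(node2) -> bird(node2)]. Adds bird(node2).
Round 5: (viii) [bird(node2) -> cold(node2)]. Adds cold(node2).
cold(node2) first appears in round 5.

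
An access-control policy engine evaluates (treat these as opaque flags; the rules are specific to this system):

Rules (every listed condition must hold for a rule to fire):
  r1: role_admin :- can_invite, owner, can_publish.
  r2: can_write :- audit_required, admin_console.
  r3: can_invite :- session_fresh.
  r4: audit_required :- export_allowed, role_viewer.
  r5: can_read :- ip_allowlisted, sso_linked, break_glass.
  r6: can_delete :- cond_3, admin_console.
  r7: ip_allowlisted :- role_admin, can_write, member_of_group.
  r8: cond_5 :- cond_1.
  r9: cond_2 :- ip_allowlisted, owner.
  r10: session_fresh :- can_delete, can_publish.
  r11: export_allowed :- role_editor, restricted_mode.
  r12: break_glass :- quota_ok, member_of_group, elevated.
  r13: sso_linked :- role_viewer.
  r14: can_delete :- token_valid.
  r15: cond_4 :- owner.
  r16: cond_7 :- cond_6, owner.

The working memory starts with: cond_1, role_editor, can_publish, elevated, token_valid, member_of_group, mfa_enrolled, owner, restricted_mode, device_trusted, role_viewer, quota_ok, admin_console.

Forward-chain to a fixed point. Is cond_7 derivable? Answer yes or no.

Round 1: r8 [cond_5 :- cond_1.]; r11 [export_allowed :- role_editor, restricted_mode.]; r12 [break_glass :- quota_ok, member_of_group, elevated.]; r13 [sso_linked :- role_viewer.]; r14 [can_delete :- token_valid.]; r15 [cond_4 :- owner.]. New: cond_5, export_allowed, break_glass, sso_linked, can_delete, cond_4.
Round 2: r4 [audit_required :- export_allowed, role_viewer.]; r10 [session_fresh :- can_delete, can_publish.]. New: audit_required, session_fresh.
Round 3: r2 [can_write :- audit_required, admin_console.]; r3 [can_invite :- session_fresh.]. New: can_write, can_invite.
Round 4: r1 [role_admin :- can_invite, owner, can_publish.]. New: role_admin.
Round 5: r7 [ip_allowlisted :- role_admin, can_write, member_of_group.]. New: ip_allowlisted.
Round 6: r5 [can_read :- ip_allowlisted, sso_linked, break_glass.]; r9 [cond_2 :- ip_allowlisted, owner.]. New: can_read, cond_2.
Fixed point reached. cond_7 is concluded only by r16; r16 needs cond_6 (never derived).

no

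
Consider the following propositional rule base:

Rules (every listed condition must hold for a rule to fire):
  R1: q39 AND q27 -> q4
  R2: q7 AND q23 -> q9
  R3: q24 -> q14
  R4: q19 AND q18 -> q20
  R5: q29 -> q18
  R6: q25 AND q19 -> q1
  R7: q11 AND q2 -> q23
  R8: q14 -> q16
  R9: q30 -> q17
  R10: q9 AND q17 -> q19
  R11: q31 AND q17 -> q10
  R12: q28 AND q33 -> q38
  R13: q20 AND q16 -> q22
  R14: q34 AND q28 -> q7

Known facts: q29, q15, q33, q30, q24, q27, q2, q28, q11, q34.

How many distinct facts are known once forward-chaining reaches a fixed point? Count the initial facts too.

Round 1: R3 [q24 -> q14]; R5 [q29 -> q18]; R7 [q11 AND q2 -> q23]; R9 [q30 -> q17]; R12 [q28 AND q33 -> q38]; R14 [q34 AND q28 -> q7]. Adds q14, q18, q23, q17, q38, q7.
Round 2: R2 [q7 AND q23 -> q9]; R8 [q14 -> q16]. Adds q9, q16.
Round 3: R10 [q9 AND q17 -> q19]. Adds q19.
Round 4: R4 [q19 AND q18 -> q20]. Adds q20.
Round 5: R13 [q20 AND q16 -> q22]. Adds q22.
Closure: {q11, q14, q15, q16, q17, q18, q19, q2, q20, q22, q23, q24, q27, q28, q29, q30, q33, q34, q38, q7, q9} — 21 facts.

21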